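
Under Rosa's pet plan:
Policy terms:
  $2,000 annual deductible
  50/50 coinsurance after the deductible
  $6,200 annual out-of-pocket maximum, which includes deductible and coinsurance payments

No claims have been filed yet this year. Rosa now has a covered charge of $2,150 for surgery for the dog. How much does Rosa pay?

$2,075

The full $2,000 deductible is still open; $2,000 of this bill applies to it.
The remaining $150 (= $2,150 − $2,000) moves to coinsurance.
Owner's 50% share of $150 is $75.
That puts the owner's cost at $2,000 + $75 = $2,075 before any cap.
Cumulative spending $0 + $2,075 = $2,075 stays under the $6,200 maximum.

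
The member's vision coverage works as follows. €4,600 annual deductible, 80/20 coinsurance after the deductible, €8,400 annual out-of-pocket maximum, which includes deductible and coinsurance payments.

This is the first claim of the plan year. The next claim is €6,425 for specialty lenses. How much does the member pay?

€4,965

Nothing has been paid toward the €4,600 deductible, so the first €4,600 of this charge is applied there.
That leaves €6,425 − €4,600 = €1,825 for coinsurance.
Member's 20% share of €1,825 is €365.
So the member owes €4,600 + €365 = €4,965 before any cap.
Cumulative spending €0 + €4,965 = €4,965 stays under the €8,400 maximum.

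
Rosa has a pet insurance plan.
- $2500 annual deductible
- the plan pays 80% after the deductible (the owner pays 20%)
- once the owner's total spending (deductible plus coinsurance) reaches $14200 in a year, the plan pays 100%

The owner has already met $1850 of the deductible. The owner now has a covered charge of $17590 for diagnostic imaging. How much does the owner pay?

Remaining deductible: $2500 − $1850 = $650.
That leaves $17590 − $650 = $16940 for coinsurance.
Coinsurance: $16940 × 20% = $3388.
So the owner owes $650 + $3388 = $4038 before any cap.
Year-to-date out-of-pocket becomes $1850 + $4038 = $5888, still under the $14200 maximum, so no cap applies.

$4038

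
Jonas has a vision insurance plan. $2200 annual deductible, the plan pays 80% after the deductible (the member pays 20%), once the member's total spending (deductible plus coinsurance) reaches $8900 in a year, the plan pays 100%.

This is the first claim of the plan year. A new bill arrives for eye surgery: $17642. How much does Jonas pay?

$5288.40

The full $2200 deductible is still open; $2200 of this bill applies to it.
After the $2200 deductible portion, $17642 − $2200 = $15442 is subject to coinsurance.
Coinsurance: $15442 × 20% = $3088.40.
Member responsibility before any cap: $2200 + $3088.40 = $5288.40.
Cumulative spending $0 + $5288.40 = $5288.40 stays under the $8900 maximum.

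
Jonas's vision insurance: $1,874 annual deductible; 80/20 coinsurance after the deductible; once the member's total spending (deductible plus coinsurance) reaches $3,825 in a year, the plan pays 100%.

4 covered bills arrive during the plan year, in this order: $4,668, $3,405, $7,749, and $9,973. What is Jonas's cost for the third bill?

$711.20

#1 ($4,668): $1,874 finishes the deductible; $2,794 goes to coinsurance; coinsurance $2,794 × 20% = $558.80. Member owes $2,432.80 (running OOP $2,432.80).
#2 ($3,405): deductible met; 20% of $3,405 = $681. Member owes $681 (running OOP $3,113.80).
#3 ($7,749): 20% coinsurance on $7,749 = $1,549.80. That would push OOP to $4,663.60, over the $3,825 cap, so member pays $3,825 − $3,113.80 = $711.20.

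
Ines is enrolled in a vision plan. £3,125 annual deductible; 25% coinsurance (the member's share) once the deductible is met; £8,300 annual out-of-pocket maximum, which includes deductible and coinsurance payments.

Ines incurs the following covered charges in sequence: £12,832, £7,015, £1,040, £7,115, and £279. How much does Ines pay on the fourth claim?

£734.50

#1 (£12,832): £3,125 to deductible, leaving £9,707; member's 25% is £2,426.75. Cost to member: £5,551.75. OOP to date £5,551.75.
#2 (£7,015): deductible already satisfied, so member's share is 25% × £7,015 = £1,753.75. Cost to member: £1,753.75. OOP to date £7,305.50.
#3 (£1,040): 25% coinsurance on £1,040 = £260. Member owes £260 (running OOP £7,565.50).
#4 (£7,115): deductible met; 25% of £7,115 = £1,778.75. That would push OOP to £9,344.25, over the £8,300 cap, so member pays £8,300 − £7,565.50 = £734.50.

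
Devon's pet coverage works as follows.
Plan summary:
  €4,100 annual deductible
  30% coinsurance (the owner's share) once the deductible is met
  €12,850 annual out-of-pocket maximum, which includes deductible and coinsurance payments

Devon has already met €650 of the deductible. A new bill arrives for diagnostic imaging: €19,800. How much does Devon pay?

€8,355

Deductible still to meet: €4,100 − €650 = €3,450.
That leaves €19,800 − €3,450 = €16,350 for coinsurance.
Owner's 30% share of €16,350 is €4,905.
So the owner owes €3,450 + €4,905 = €8,355 before any cap.
Cumulative spending €650 + €8,355 = €9,005 stays under the €12,850 maximum.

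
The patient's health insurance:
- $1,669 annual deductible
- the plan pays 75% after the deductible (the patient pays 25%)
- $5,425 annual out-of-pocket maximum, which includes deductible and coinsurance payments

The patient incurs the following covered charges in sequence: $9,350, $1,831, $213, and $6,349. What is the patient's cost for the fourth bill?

Claim 1 — $9,350: $1,669 finishes the deductible; $7,681 goes to coinsurance; 25% of $7,681 = $1,920.25. Cost to patient: $3,589.25. OOP to date $3,589.25.
Claim 2 — $1,831: deductible already satisfied, so patient's share is 25% × $1,831 = $457.75. Patient pays $457.75; OOP now $4,047.
Claim 3 — $213: deductible met; 25% of $213 = $53.25. Cost to patient: $53.25. OOP to date $4,100.25.
Claim 4 — $6,349: deductible met; 25% of $6,349 = $1,587.25. OOP would hit $5,687.50 > $5,425, so the cap limits the patient to $5,425 − $4,100.25 = $1,324.75.

$1,324.75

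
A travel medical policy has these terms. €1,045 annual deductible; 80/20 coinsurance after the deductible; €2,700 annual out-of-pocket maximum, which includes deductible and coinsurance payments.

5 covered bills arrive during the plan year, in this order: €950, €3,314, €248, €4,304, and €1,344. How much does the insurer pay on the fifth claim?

Claim 1 — €950: fully absorbed by the deductible. Traveler pays €950; OOP now €950. Insurer: €950 − €950 = €0.
Claim 2 — €3,314: deductible takes €95, €3,219 remains; traveler's 20% is €643.80. Traveler pays €738.80; OOP now €1,688.80. Insurer: €3,314 − €738.80 = €2,575.20.
Claim 3 — €248: 20% coinsurance on €248 = €49.60. Traveler pays €49.60; OOP now €1,738.40. Plan pays €248 − €49.60 = €198.40.
Claim 4 — €4,304: deductible already satisfied, so traveler's share is 20% × €4,304 = €860.80. Traveler pays €860.80; OOP now €2,599.20. Insurer: €4,304 − €860.80 = €3,443.20.
Claim 5 — €1,344: 20% coinsurance on €1,344 = €268.80. OOP would hit €2,868 > €2,700, so the cap limits the traveler to €2,700 − €2,599.20 = €100.80. Insurer: €1,344 − €100.80 = €1,243.20.

€1,243.20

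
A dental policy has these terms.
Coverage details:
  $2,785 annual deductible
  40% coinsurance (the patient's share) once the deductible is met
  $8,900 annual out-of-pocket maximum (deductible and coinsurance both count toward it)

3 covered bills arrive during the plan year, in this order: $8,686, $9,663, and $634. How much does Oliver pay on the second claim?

Bill 1, $8,686: deductible takes $2,785, $5,901 remains; coinsurance $5,901 × 40% = $2,360.40. Patient pays $5,145.40; OOP now $5,145.40.
Bill 2, $9,663: deductible already satisfied, so patient's share is 40% × $9,663 = $3,865.20. That would push OOP to $9,010.60, over the $8,900 cap, so patient pays $8,900 − $5,145.40 = $3,754.60.

$3,754.60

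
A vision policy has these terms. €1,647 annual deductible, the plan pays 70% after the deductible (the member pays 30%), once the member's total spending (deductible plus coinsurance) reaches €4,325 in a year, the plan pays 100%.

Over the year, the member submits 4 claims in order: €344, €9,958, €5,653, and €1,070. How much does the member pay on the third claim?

Claim 1 (€344): fully absorbed by the deductible. Cost to member: €344. OOP to date €344.
Claim 2 (€9,958): €1,303 to deductible, leaving €8,655; coinsurance €8,655 × 30% = €2,596.50. Cost to member: €3,899.50. OOP to date €4,243.50.
Claim 3 (€5,653): 30% coinsurance on €5,653 = €1,695.90. That would push OOP to €5,939.40, over the €4,325 cap, so member pays €4,325 − €4,243.50 = €81.50.

€81.50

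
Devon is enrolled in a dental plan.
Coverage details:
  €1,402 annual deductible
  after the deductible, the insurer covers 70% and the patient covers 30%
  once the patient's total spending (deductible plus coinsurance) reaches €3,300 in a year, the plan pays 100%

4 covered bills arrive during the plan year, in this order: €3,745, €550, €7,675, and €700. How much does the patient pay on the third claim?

Bill 1, €3,745: €1,402 finishes the deductible; €2,343 goes to coinsurance; patient's 30% is €702.90. Patient owes €2,104.90 (running OOP €2,104.90).
Bill 2, €550: 30% coinsurance on €550 = €165. Patient owes €165 (running OOP €2,269.90).
Bill 3, €7,675: deductible already satisfied, so patient's share is 30% × €7,675 = €2,302.50. That would push OOP to €4,572.40, over the €3,300 cap, so patient pays €3,300 − €2,269.90 = €1,030.10.

€1,030.10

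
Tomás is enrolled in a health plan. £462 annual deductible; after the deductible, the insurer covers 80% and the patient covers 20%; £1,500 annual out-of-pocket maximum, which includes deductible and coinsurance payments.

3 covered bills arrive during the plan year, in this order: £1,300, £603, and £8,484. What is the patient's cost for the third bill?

£749.80

Claim 1 (£1,300): £462 finishes the deductible; £838 goes to coinsurance; coinsurance £838 × 20% = £167.60. Patient owes £629.60 (running OOP £629.60).
Claim 2 (£603): 20% coinsurance on £603 = £120.60. Cost to patient: £120.60. OOP to date £750.20.
Claim 3 (£8,484): deductible met; 20% of £8,484 = £1,696.80. OOP would hit £2,447 > £1,500, so the cap limits the patient to £1,500 − £750.20 = £749.80.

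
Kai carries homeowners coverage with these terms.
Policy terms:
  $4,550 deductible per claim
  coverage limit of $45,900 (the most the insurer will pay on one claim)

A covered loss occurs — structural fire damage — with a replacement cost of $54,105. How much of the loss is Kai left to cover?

$8,205

Subtract the deductible: $54,105 − $4,550 = $49,555.
The $45,900 per-incident cap binds; insurer pays $45,900.
Homeowner's share is the uncovered remainder: $54,105 − $45,900 = $8,205.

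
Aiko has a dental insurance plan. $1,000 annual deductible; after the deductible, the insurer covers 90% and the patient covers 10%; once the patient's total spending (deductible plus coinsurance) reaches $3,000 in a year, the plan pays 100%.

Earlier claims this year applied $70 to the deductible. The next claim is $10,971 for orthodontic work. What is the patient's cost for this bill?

$1,934.10

$70 of the $1,000 deductible is already met, leaving $930.
The remaining $10,041 (= $10,971 − $930) moves to coinsurance.
Coinsurance: $10,041 × 10% = $1,004.10.
So the patient owes $930 + $1,004.10 = $1,934.10 before any cap.
Year-to-date out-of-pocket becomes $70 + $1,934.10 = $2,004.10, still under the $3,000 maximum, so no cap applies.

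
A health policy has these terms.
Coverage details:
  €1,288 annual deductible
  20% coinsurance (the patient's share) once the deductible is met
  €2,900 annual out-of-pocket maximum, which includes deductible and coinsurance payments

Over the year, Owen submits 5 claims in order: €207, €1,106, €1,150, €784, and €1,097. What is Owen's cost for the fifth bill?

Bill 1, €207: all of it applies to the deductible. Cost to patient: €207. OOP to date €207.
Bill 2, €1,106: €1,081 to deductible, leaving €25; patient's 20% is €5. Patient owes €1,086 (running OOP €1,293).
Bill 3, €1,150: 20% coinsurance on €1,150 = €230. Patient pays €230; OOP now €1,523.
Bill 4, €784: 20% coinsurance on €784 = €156.80. Patient pays €156.80; OOP now €1,679.80.
Bill 5, €1,097: deductible already satisfied, so patient's share is 20% × €1,097 = €219.40. Patient owes €219.40 (running OOP €1,899.20).

€219.40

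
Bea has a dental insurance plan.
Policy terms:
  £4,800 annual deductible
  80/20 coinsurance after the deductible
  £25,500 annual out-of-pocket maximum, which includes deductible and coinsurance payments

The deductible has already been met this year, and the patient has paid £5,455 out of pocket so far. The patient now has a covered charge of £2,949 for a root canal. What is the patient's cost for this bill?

£589.80

The deductible is already satisfied, so the full bill goes to coinsurance.
Coinsurance: £2,949 × 20% = £589.80.
Total out-of-pocket so far would be £5,455 + £589.80 = £6,044.80, below the £25,500 cap — no reduction.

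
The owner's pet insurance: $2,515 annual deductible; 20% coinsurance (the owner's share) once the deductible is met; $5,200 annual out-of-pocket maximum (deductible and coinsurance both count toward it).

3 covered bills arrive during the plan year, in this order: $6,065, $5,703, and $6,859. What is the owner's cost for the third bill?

Claim 1 — $6,065: deductible takes $2,515, $3,550 remains; 20% of $3,550 = $710. Owner owes $3,225 (running OOP $3,225).
Claim 2 — $5,703: deductible already satisfied, so owner's share is 20% × $5,703 = $1,140.60. Cost to owner: $1,140.60. OOP to date $4,365.60.
Claim 3 — $6,859: deductible met; 20% of $6,859 = $1,371.80. Adding that to $4,365.60 gives $5,737.40, past the $5,200 cap; owner pays only $5,200 − $4,365.60 = $834.40.

$834.40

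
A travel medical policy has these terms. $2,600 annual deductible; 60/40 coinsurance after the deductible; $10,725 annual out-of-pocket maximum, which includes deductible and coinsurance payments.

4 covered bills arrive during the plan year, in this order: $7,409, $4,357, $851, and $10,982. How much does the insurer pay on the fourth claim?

Bill 1, $7,409: $2,600 to deductible, leaving $4,809; traveler's 40% is $1,923.60. Traveler owes $4,523.60 (running OOP $4,523.60). Insurer: $7,409 − $4,523.60 = $2,885.40.
Bill 2, $4,357: 40% coinsurance on $4,357 = $1,742.80. Cost to traveler: $1,742.80. OOP to date $6,266.40. Plan pays $4,357 − $1,742.80 = $2,614.20.
Bill 3, $851: deductible met; 40% of $851 = $340.40. Traveler pays $340.40; OOP now $6,606.80. Plan pays $851 − $340.40 = $510.60.
Bill 4, $10,982: deductible met; 40% of $10,982 = $4,392.80. OOP would hit $10,999.60 > $10,725, so the cap limits the traveler to $10,725 − $6,606.80 = $4,118.20. Insurer: $10,982 − $4,118.20 = $6,863.80.

$6,863.80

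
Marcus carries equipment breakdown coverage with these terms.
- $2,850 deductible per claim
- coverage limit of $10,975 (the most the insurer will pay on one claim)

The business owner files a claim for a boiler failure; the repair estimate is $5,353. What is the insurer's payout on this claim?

Less the $2,850 deductible: $5,353 − $2,850 = $2,503.
That's under the $10,975 cap, so the insurer reimburses the full $2,503.

$2,503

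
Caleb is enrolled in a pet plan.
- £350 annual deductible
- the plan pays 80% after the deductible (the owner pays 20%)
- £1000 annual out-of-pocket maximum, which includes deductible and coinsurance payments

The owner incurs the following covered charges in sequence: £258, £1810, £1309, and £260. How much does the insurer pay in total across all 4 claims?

£2637

Claim 1 (£258): fully absorbed by the deductible. Owner owes £258 (running OOP £258). Plan pays £258 − £258 = £0.
Claim 2 (£1810): deductible takes £92, £1718 remains; coinsurance £1718 × 20% = £343.60. Owner pays £435.60; OOP now £693.60. Insurer: £1810 − £435.60 = £1374.40.
Claim 3 (£1309): deductible met; 20% of £1309 = £261.80. Cost to owner: £261.80. OOP to date £955.40. Insurer: £1309 − £261.80 = £1047.20.
Claim 4 (£260): deductible already satisfied, so owner's share is 20% × £260 = £52. OOP would hit £1007.40 > £1000, so the cap limits the owner to £1000 − £955.40 = £44.60. Plan pays £260 − £44.60 = £215.40.
Insurer total = bills − owner's total = £3637 − £1000 = £2637.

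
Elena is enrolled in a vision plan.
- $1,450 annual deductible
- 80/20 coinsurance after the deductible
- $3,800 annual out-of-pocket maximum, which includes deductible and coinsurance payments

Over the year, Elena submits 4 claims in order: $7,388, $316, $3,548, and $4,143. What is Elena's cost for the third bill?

Claim 1 — $7,388: $1,450 to deductible, leaving $5,938; coinsurance $5,938 × 20% = $1,187.60. Cost to member: $2,637.60. OOP to date $2,637.60.
Claim 2 — $316: deductible met; 20% of $316 = $63.20. Cost to member: $63.20. OOP to date $2,700.80.
Claim 3 — $3,548: deductible already satisfied, so member's share is 20% × $3,548 = $709.60. Cost to member: $709.60. OOP to date $3,410.40.

$709.60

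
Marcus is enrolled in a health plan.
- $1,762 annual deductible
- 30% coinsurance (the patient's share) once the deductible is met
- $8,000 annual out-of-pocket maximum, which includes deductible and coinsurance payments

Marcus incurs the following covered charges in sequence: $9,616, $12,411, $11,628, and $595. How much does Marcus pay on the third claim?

#1 ($9,616): $1,762 to deductible, leaving $7,854; 30% of $7,854 = $2,356.20. Cost to patient: $4,118.20. OOP to date $4,118.20.
#2 ($12,411): deductible already satisfied, so patient's share is 30% × $12,411 = $3,723.30. Patient owes $3,723.30 (running OOP $7,841.50).
#3 ($11,628): deductible already satisfied, so patient's share is 30% × $11,628 = $3,488.40. OOP would hit $11,329.90 > $8,000, so the cap limits the patient to $8,000 − $7,841.50 = $158.50.

$158.50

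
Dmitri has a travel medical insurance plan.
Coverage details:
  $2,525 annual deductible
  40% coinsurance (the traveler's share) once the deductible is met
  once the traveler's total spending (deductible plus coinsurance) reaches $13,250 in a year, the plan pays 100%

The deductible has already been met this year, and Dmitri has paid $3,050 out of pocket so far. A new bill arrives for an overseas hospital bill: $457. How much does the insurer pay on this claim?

$274.20

The deductible is already satisfied, so the full bill goes to coinsurance.
40% of $457 = $182.80 falls to the traveler.
Cumulative spending $3,050 + $182.80 = $3,232.80 stays under the $13,250 maximum.
Insurer pays the balance: $457 − $182.80 = $274.20.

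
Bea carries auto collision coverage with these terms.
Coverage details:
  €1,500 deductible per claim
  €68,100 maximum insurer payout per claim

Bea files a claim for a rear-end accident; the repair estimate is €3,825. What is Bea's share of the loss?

€1,500

After the deductible, €3,825 − €1,500 = €2,325 remains.
€2,325 is within the €68,100 limit, so the insurer pays €2,325.
Out of pocket: €3,825 − €2,325 = €1,500.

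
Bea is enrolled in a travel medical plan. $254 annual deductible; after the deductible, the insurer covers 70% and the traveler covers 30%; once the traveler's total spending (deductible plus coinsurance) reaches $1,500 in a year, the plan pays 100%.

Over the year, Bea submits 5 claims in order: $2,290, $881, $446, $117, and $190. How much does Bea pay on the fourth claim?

$35.10

Bill 1, $2,290: deductible takes $254, $2,036 remains; traveler's 30% is $610.80. Traveler pays $864.80; OOP now $864.80.
Bill 2, $881: deductible met; 30% of $881 = $264.30. Traveler pays $264.30; OOP now $1,129.10.
Bill 3, $446: deductible already satisfied, so traveler's share is 30% × $446 = $133.80. Cost to traveler: $133.80. OOP to date $1,262.90.
Bill 4, $117: deductible already satisfied, so traveler's share is 30% × $117 = $35.10. Cost to traveler: $35.10. OOP to date $1,298.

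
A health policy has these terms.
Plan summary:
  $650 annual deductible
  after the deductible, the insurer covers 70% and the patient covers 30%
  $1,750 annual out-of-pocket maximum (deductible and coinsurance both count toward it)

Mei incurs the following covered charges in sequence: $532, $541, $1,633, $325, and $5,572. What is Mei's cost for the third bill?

Claim 1 — $532: fully absorbed by the deductible. Patient owes $532 (running OOP $532).
Claim 2 — $541: $118 finishes the deductible; $423 goes to coinsurance; coinsurance $423 × 30% = $126.90. Patient pays $244.90; OOP now $776.90.
Claim 3 — $1,633: deductible already satisfied, so patient's share is 30% × $1,633 = $489.90. Patient pays $489.90; OOP now $1,266.80.

$489.90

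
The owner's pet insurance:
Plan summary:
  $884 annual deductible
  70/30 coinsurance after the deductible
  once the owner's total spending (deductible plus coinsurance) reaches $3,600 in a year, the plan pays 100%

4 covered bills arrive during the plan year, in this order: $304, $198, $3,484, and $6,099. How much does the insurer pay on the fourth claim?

Claim 1 — $304: entire amount goes to the deductible. Cost to owner: $304. OOP to date $304. Plan pays $304 − $304 = $0.
Claim 2 — $198: all of it applies to the deductible. Owner pays $198; OOP now $502. Insurer: $198 − $198 = $0.
Claim 3 — $3,484: deductible takes $382, $3,102 remains; 30% of $3,102 = $930.60. Cost to owner: $1,312.60. OOP to date $1,814.60. Plan pays $3,484 − $1,312.60 = $2,171.40.
Claim 4 — $6,099: deductible already satisfied, so owner's share is 30% × $6,099 = $1,829.70. Adding that to $1,814.60 gives $3,644.30, past the $3,600 cap; owner pays only $3,600 − $1,814.60 = $1,785.40. Plan pays $6,099 − $1,785.40 = $4,313.60.

$4,313.60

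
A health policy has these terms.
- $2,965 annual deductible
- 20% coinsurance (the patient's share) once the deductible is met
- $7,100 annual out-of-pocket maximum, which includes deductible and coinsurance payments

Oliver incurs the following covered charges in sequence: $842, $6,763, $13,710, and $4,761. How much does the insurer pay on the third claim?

$10,968

Bill 1, $842: fully absorbed by the deductible. Patient owes $842 (running OOP $842). Plan pays $842 − $842 = $0.
Bill 2, $6,763: $2,123 to deductible, leaving $4,640; 20% of $4,640 = $928. Patient owes $3,051 (running OOP $3,893). Plan pays $6,763 − $3,051 = $3,712.
Bill 3, $13,710: deductible already satisfied, so patient's share is 20% × $13,710 = $2,742. Patient pays $2,742; OOP now $6,635. Plan pays $13,710 − $2,742 = $10,968.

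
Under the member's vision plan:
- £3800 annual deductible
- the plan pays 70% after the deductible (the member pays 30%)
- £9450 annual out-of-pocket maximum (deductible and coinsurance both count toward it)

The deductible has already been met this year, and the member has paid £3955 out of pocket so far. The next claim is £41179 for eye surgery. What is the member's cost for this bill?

With the deductible met, the entire £41179 is subject to coinsurance.
30% of £41179 = £12353.70 falls to the member.
Year-to-date out-of-pocket would reach £3955 + £12353.70 = £16308.70, above the £9450 maximum, so the member pays only £9450 − £3955 = £5495.

£5495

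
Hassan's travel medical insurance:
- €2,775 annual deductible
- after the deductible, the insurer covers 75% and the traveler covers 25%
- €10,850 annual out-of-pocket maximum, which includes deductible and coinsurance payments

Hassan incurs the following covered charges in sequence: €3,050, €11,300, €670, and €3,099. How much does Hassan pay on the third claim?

Claim 1 — €3,050: deductible takes €2,775, €275 remains; 25% of €275 = €68.75. Traveler pays €2,843.75; OOP now €2,843.75.
Claim 2 — €11,300: 25% coinsurance on €11,300 = €2,825. Traveler pays €2,825; OOP now €5,668.75.
Claim 3 — €670: 25% coinsurance on €670 = €167.50. Traveler pays €167.50; OOP now €5,836.25.

€167.50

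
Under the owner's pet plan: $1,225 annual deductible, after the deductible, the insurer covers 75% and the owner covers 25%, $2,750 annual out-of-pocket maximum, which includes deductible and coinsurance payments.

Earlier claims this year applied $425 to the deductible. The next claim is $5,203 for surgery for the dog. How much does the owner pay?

Remaining deductible: $1,225 − $425 = $800.
That leaves $5,203 − $800 = $4,403 for coinsurance.
25% of $4,403 = $1,100.75 falls to the owner.
That puts the owner's cost at $800 + $1,100.75 = $1,900.75 before any cap.
Total out-of-pocket so far would be $425 + $1,900.75 = $2,325.75, below the $2,750 cap — no reduction.

$1,900.75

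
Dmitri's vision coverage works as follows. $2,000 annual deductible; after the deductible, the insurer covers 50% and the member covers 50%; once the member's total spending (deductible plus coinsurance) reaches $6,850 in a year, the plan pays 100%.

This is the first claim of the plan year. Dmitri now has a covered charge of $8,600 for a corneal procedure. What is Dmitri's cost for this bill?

$5,300

Deductible not yet touched, so the first $2,000 of the bill goes to the deductible.
The remaining $6,600 (= $8,600 − $2,000) moves to coinsurance.
Coinsurance: $6,600 × 50% = $3,300.
So the member owes $2,000 + $3,300 = $5,300 before any cap.
Total out-of-pocket so far would be $0 + $5,300 = $5,300, below the $6,850 cap — no reduction.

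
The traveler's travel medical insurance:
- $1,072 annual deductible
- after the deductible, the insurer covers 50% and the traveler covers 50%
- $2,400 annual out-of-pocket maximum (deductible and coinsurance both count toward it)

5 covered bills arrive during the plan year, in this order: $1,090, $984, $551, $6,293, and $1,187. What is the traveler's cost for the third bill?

$275.50

Bill 1, $1,090: $1,072 finishes the deductible; $18 goes to coinsurance; coinsurance $18 × 50% = $9. Traveler pays $1,081; OOP now $1,081.
Bill 2, $984: deductible already satisfied, so traveler's share is 50% × $984 = $492. Traveler owes $492 (running OOP $1,573).
Bill 3, $551: 50% coinsurance on $551 = $275.50. Cost to traveler: $275.50. OOP to date $1,848.50.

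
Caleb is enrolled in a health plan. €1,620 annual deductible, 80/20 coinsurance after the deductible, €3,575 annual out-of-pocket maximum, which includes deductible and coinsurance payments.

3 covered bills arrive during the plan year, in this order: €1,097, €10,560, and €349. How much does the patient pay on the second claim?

Claim 1 (€1,097): entire amount goes to the deductible. Patient pays €1,097; OOP now €1,097.
Claim 2 (€10,560): deductible takes €523, €10,037 remains; patient's 20% is €2,007.40. Claim cost before the cap: €523 + €2,007.40 = €2,530.40. Adding that to €1,097 gives €3,627.40, past the €3,575 cap; patient pays only €3,575 − €1,097 = €2,478.

€2,478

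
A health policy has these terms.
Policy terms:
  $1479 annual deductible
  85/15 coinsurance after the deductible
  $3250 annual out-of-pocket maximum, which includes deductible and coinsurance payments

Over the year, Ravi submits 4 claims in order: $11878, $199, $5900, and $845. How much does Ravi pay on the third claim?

$181.30

Claim 1 — $11878: $1479 finishes the deductible; $10399 goes to coinsurance; patient's 15% is $1559.85. Patient owes $3038.85 (running OOP $3038.85).
Claim 2 — $199: deductible already satisfied, so patient's share is 15% × $199 = $29.85. Patient owes $29.85 (running OOP $3068.70).
Claim 3 — $5900: deductible already satisfied, so patient's share is 15% × $5900 = $885. Adding that to $3068.70 gives $3953.70, past the $3250 cap; patient pays only $3250 − $3068.70 = $181.30.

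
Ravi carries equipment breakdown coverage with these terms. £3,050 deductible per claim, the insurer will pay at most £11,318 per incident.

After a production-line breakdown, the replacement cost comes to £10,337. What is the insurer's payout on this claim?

£7,287

After the deductible, £10,337 − £3,050 = £7,287 remains.
That's under the £11,318 cap, so the insurer reimburses the full £7,287.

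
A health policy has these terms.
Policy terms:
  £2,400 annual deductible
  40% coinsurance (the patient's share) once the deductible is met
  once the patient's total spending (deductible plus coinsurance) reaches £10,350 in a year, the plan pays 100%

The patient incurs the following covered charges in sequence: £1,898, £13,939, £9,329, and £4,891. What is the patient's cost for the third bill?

£2,575.20

Claim 1 (£1,898): all of it applies to the deductible. Patient owes £1,898 (running OOP £1,898).
Claim 2 (£13,939): deductible takes £502, £13,437 remains; 40% of £13,437 = £5,374.80. Patient owes £5,876.80 (running OOP £7,774.80).
Claim 3 (£9,329): deductible met; 40% of £9,329 = £3,731.60. Adding that to £7,774.80 gives £11,506.40, past the £10,350 cap; patient pays only £10,350 − £7,774.80 = £2,575.20.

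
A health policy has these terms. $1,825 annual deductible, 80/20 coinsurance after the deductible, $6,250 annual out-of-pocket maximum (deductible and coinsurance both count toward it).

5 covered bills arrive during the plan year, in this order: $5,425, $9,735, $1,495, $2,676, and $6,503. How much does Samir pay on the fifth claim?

$923.80

Claim 1 — $5,425: deductible takes $1,825, $3,600 remains; coinsurance $3,600 × 20% = $720. Patient pays $2,545; OOP now $2,545.
Claim 2 — $9,735: deductible met; 20% of $9,735 = $1,947. Cost to patient: $1,947. OOP to date $4,492.
Claim 3 — $1,495: deductible already satisfied, so patient's share is 20% × $1,495 = $299. Patient owes $299 (running OOP $4,791).
Claim 4 — $2,676: deductible already satisfied, so patient's share is 20% × $2,676 = $535.20. Cost to patient: $535.20. OOP to date $5,326.20.
Claim 5 — $6,503: deductible already satisfied, so patient's share is 20% × $6,503 = $1,300.60. OOP would hit $6,626.80 > $6,250, so the cap limits the patient to $6,250 − $5,326.20 = $923.80.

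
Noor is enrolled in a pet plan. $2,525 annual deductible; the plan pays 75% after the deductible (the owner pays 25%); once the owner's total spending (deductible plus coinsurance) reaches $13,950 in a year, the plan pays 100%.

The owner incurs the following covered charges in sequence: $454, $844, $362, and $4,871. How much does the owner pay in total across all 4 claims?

$3,526.50

Bill 1, $454: fully absorbed by the deductible. Cost to owner: $454. OOP to date $454.
Bill 2, $844: all of it applies to the deductible. Owner pays $844; OOP now $1,298.
Bill 3, $362: fully absorbed by the deductible. Owner owes $362 (running OOP $1,660).
Bill 4, $4,871: $865 to deductible, leaving $4,006; owner's 25% is $1,001.50. Cost to owner: $1,866.50. OOP to date $3,526.50.
Summing the owner's payments: $454 + $844 + $362 + $1,866.50 = $3,526.50.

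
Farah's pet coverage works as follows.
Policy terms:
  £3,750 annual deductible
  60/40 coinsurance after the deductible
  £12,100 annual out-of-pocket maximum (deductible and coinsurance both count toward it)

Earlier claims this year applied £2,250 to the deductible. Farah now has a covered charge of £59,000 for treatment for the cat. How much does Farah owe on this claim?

£9,850

Remaining deductible: £3,750 − £2,250 = £1,500.
The remaining £57,500 (= £59,000 − £1,500) moves to coinsurance.
Owner's 40% share of £57,500 is £23,000.
So the owner owes £1,500 + £23,000 = £24,500 before any cap.
That would bring total out-of-pocket to £26,750, past the £12,100 cap. The owner is capped at £12,100 − £2,250 = £9,850 on this claim.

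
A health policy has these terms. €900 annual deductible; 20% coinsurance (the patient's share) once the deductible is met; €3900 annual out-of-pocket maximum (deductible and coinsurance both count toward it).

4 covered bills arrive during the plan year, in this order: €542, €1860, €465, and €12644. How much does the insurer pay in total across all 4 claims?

Bill 1, €542: fully absorbed by the deductible. Patient owes €542 (running OOP €542). Plan pays €542 − €542 = €0.
Bill 2, €1860: €358 to deductible, leaving €1502; coinsurance €1502 × 20% = €300.40. Cost to patient: €658.40. OOP to date €1200.40. Insurer: €1860 − €658.40 = €1201.60.
Bill 3, €465: deductible met; 20% of €465 = €93. Cost to patient: €93. OOP to date €1293.40. Insurer: €465 − €93 = €372.
Bill 4, €12644: deductible met; 20% of €12644 = €2528.80. Patient pays €2528.80; OOP now €3822.20. Insurer: €12644 − €2528.80 = €10115.20.
Insurer total = bills − patient's total = €15511 − €3822.20 = €11688.80.

€11688.80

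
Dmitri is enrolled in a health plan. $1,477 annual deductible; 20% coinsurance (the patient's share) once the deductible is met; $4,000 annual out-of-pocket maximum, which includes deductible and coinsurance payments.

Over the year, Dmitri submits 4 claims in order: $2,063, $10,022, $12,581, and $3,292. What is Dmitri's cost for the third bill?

$401.40

Claim 1 — $2,063: $1,477 to deductible, leaving $586; coinsurance $586 × 20% = $117.20. Patient pays $1,594.20; OOP now $1,594.20.
Claim 2 — $10,022: deductible already satisfied, so patient's share is 20% × $10,022 = $2,004.40. Patient pays $2,004.40; OOP now $3,598.60.
Claim 3 — $12,581: 20% coinsurance on $12,581 = $2,516.20. OOP would hit $6,114.80 > $4,000, so the cap limits the patient to $4,000 − $3,598.60 = $401.40.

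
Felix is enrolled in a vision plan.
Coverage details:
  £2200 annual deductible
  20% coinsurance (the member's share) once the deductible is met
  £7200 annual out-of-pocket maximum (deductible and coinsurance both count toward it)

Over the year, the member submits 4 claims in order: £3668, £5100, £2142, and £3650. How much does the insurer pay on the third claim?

Claim 1 — £3668: £2200 finishes the deductible; £1468 goes to coinsurance; 20% of £1468 = £293.60. Member pays £2493.60; OOP now £2493.60. Plan pays £3668 − £2493.60 = £1174.40.
Claim 2 — £5100: deductible met; 20% of £5100 = £1020. Member owes £1020 (running OOP £3513.60). Plan pays £5100 − £1020 = £4080.
Claim 3 — £2142: deductible already satisfied, so member's share is 20% × £2142 = £428.40. Member owes £428.40 (running OOP £3942). Insurer: £2142 − £428.40 = £1713.60.

£1713.60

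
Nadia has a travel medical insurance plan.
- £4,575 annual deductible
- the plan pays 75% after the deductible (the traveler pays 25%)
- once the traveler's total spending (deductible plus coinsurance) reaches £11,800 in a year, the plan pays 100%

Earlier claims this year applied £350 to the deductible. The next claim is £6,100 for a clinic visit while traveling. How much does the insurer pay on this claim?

£1,406.25

Remaining deductible: £4,575 − £350 = £4,225.
After the £4,225 deductible portion, £6,100 − £4,225 = £1,875 is subject to coinsurance.
Coinsurance: £1,875 × 25% = £468.75.
Traveler responsibility before any cap: £4,225 + £468.75 = £4,693.75.
Year-to-date out-of-pocket becomes £350 + £4,693.75 = £5,043.75, still under the £11,800 maximum, so no cap applies.
The plan picks up £6,100 − £4,693.75 = £1,406.25.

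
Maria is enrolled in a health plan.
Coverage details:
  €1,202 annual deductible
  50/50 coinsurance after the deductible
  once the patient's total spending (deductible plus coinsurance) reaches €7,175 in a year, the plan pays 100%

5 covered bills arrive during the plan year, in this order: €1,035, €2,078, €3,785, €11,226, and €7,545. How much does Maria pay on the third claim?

€1,892.50

Claim 1 (€1,035): entire amount goes to the deductible. Patient pays €1,035; OOP now €1,035.
Claim 2 (€2,078): €167 to deductible, leaving €1,911; patient's 50% is €955.50. Patient pays €1,122.50; OOP now €2,157.50.
Claim 3 (€3,785): deductible already satisfied, so patient's share is 50% × €3,785 = €1,892.50. Cost to patient: €1,892.50. OOP to date €4,050.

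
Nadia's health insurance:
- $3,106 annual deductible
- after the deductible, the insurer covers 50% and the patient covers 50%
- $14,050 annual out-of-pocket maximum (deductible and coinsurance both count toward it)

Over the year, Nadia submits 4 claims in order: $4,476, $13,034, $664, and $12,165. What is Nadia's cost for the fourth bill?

Claim 1 ($4,476): $3,106 finishes the deductible; $1,370 goes to coinsurance; coinsurance $1,370 × 50% = $685. Patient owes $3,791 (running OOP $3,791).
Claim 2 ($13,034): 50% coinsurance on $13,034 = $6,517. Cost to patient: $6,517. OOP to date $10,308.
Claim 3 ($664): deductible met; 50% of $664 = $332. Cost to patient: $332. OOP to date $10,640.
Claim 4 ($12,165): deductible met; 50% of $12,165 = $6,082.50. OOP would hit $16,722.50 > $14,050, so the cap limits the patient to $14,050 − $10,640 = $3,410.

$3,410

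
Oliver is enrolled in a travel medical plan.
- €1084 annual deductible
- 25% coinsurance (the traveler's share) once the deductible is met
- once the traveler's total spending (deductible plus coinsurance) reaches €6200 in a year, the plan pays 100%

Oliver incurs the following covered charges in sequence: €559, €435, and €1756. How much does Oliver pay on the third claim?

€506.50

Claim 1 — €559: all of it applies to the deductible. Traveler pays €559; OOP now €559.
Claim 2 — €435: fully absorbed by the deductible. Cost to traveler: €435. OOP to date €994.
Claim 3 — €1756: €90 to deductible, leaving €1666; 25% of €1666 = €416.50. Traveler pays €506.50; OOP now €1500.50.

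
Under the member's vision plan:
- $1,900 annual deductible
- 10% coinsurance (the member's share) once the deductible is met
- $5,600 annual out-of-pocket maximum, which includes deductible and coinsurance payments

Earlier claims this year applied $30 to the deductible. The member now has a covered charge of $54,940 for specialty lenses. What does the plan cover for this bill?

$30 of the $1,900 deductible is already met, leaving $1,870.
The remaining $53,070 (= $54,940 − $1,870) moves to coinsurance.
Member's 10% share of $53,070 is $5,307.
Member responsibility before any cap: $1,870 + $5,307 = $7,177.
That would bring total out-of-pocket to $7,207, past the $5,600 cap. The member is capped at $5,600 − $30 = $5,570 on this claim.
The insurer covers the remainder: $54,940 − $5,570 = $49,370.

$49,370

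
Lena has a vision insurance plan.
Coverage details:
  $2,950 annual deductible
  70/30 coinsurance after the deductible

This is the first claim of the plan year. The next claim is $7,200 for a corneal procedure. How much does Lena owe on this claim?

Deductible not yet touched, so the first $2,950 of the bill goes to the deductible.
The remaining $4,250 (= $7,200 − $2,950) moves to coinsurance.
30% of $4,250 = $1,275 falls to the member.
Member responsibility: $2,950 + $1,275 = $4,225.

$4,225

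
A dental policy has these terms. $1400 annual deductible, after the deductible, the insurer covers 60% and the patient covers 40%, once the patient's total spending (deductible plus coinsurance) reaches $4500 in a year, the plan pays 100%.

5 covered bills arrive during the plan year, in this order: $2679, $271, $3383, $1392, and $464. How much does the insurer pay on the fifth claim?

$278.40

Claim 1 — $2679: $1400 to deductible, leaving $1279; 40% of $1279 = $511.60. Patient pays $1911.60; OOP now $1911.60. Insurer: $2679 − $1911.60 = $767.40.
Claim 2 — $271: deductible met; 40% of $271 = $108.40. Patient owes $108.40 (running OOP $2020). Plan pays $271 − $108.40 = $162.60.
Claim 3 — $3383: deductible met; 40% of $3383 = $1353.20. Cost to patient: $1353.20. OOP to date $3373.20. Plan pays $3383 − $1353.20 = $2029.80.
Claim 4 — $1392: 40% coinsurance on $1392 = $556.80. Cost to patient: $556.80. OOP to date $3930. Plan pays $1392 − $556.80 = $835.20.
Claim 5 — $464: 40% coinsurance on $464 = $185.60. Cost to patient: $185.60. OOP to date $4115.60. Insurer: $464 − $185.60 = $278.40.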